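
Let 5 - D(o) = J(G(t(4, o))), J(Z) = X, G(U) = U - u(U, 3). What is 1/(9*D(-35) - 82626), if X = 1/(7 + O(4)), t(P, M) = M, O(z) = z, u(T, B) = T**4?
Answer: -11/908400 ≈ -1.2109e-5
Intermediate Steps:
X = 1/11 (X = 1/(7 + 4) = 1/11 ≈ 0.090909)
G(U) = U - U**4
J(Z) = 1/11
D(o) = 54/11 (D(o) = 5 - 1*1/11 = 5 - 1/11 = 54/11)
1/(9*D(-35) - 82626) = 1/(9*(54/11) - 82626) = 1/(486/11 - 82626) = 1/(-908400/11) = -11/908400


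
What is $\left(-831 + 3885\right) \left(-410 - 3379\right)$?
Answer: $-11571606$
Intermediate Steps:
$\left(-831 + 3885\right) \left(-410 - 3379\right) = 3054 \left(-3789\right) = -11571606$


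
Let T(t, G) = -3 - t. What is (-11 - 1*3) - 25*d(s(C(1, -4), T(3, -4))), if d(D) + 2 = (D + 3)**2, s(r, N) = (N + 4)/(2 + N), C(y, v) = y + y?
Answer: -1081/4 ≈ -270.25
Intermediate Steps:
C(y, v) = 2*y
s(r, N) = (4 + N)/(2 + N)
d(D) = -2 + (3 + D)**2 (d(D) = -2 + (D + 3)**2 = -2 + (3 + D)**2)
(-11 - 1*3) - 25*d(s(C(1, -4), T(3, -4))) = (-11 - 1*3) - 25*(-2 + (3 + (4 + (-3 - 1*3))/(2 + (-3 - 1*3)))**2) = (-11 - 3) - 25*(-2 + (3 + (4 + (-3 - 3))/(2 + (-3 - 3)))**2) = -14 - 25*(-2 + (3 + (4 - 6)/(2 - 6))**2) = -14 - 25*(-2 + (3 - 2/(-4))**2) = -14 - 25*(-2 + (3 - 1/4*(-2))**2) = -14 - 25*(-2 + (3 + 1/2)**2) = -14 - 25*(-2 + (7/2)**2) = -14 - 25*(-2 + 49/4) = -14 - 25*41/4 = -14 - 1025/4 = -1081/4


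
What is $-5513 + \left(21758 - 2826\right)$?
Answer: $13419$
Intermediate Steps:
$-5513 + \left(21758 - 2826\right) = -5513 + 18932 = 13419$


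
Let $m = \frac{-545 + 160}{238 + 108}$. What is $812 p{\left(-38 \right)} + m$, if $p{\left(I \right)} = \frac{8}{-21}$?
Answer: $- \frac{322243}{1038} \approx -310.45$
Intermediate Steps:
$p{\left(I \right)} = - \frac{8}{21}$ ($p{\left(I \right)} = 8 \left(- \frac{1}{21}\right) = - \frac{8}{21}$)
$m = - \frac{385}{346} \approx -1.1127$
$812 p{\left(-38 \right)} + m = 812 \left(- \frac{8}{21}\right) - \frac{385}{346} = - \frac{928}{3} - \frac{385}{346} = - \frac{322243}{1038}$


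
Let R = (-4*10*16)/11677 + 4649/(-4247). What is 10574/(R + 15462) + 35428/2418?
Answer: 14215980149293204/926986103841525 ≈ 15.336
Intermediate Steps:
R = -57004453/49592219 (R = -40*16*(1/11677) + 4649*(-1/4247) = -640*1/11677 - 4649/4247 = -640/11677 - 4649/4247 = -57004453/49592219 ≈ -1.1495)
10574/(R + 15462) + 35428/2418 = 10574/(-57004453/49592219 + 15462) + 35428/2418 = 10574/(766737885725/49592219) + 35428*(1/2418) = 10574*(49592219/766737885725) + 17714/1209 = 524388123706/766737885725 + 17714/1209 = 14215980149293204/926986103841525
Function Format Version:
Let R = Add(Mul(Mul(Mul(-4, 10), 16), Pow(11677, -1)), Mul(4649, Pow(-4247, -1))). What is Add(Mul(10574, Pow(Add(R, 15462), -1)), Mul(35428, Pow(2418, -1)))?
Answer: Rational(14215980149293204, 926986103841525) ≈ 15.336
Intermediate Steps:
R = Rational(-57004453, 49592219) (R = Add(Mul(Mul(-40, 16), Rational(1, 11677)), Mul(4649, Rational(-1, 4247))) = Add(Mul(-640, Rational(1, 11677)), Rational(-4649, 4247)) = Add(Rational(-640, 11677), Rational(-4649, 4247)) = Rational(-57004453, 49592219) ≈ -1.1495)
Add(Mul(10574, Pow(Add(R, 15462), -1)), Mul(35428, Pow(2418, -1))) = Add(Mul(10574, Pow(Add(Rational(-57004453, 49592219), 15462), -1)), Mul(35428, Pow(2418, -1))) = Add(Mul(10574, Pow(Rational(766737885725, 49592219), -1)), Mul(35428, Rational(1, 2418))) = Add(Mul(10574, Rational(49592219, 766737885725)), Rational(17714, 1209)) = Add(Rational(524388123706, 766737885725), Rational(17714, 1209)) = Rational(14215980149293204, 926986103841525)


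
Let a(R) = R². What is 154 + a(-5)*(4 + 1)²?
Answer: 779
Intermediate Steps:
154 + a(-5)*(4 + 1)² = 154 + (-5)²*(4 + 1)² = 154 + 25*5² = 154 + 25*25 = 154 + 625 = 779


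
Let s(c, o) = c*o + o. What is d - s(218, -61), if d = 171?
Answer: 13530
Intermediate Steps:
s(c, o) = o + c*o
d - s(218, -61) = 171 - (-61)*(1 + 218) = 171 - (-61)*219 = 171 - 1*(-13359) = 171 + 13359 = 13530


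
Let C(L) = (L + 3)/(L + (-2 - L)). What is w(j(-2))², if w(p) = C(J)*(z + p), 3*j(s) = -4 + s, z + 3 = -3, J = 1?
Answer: 256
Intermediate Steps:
C(L) = -3/2 - L/2 (C(L) = (3 + L)/(-2) = (3 + L)*(-½) = -3/2 - L/2)
z = -6 (z = -3 - 3 = -6)
j(s) = -4/3 + s/3 (j(s) = (-4 + s)/3 = -4/3 + s/3)
w(p) = 12 - 2*p (w(p) = (-3/2 - ½*1)*(-6 + p) = (-3/2 - ½)*(-6 + p) = -2*(-6 + p) = 12 - 2*p)
w(j(-2))² = (12 - 2*(-4/3 + (⅓)*(-2)))² = (12 - 2*(-4/3 - ⅔))² = (12 - 2*(-2))² = (12 + 4)² = 16² = 256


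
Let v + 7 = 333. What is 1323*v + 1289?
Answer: 432587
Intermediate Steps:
v = 326 (v = -7 + 333 = 326)
1323*v + 1289 = 1323*326 + 1289 = 431298 + 1289 = 432587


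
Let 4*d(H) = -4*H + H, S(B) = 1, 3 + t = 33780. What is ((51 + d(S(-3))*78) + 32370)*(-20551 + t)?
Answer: 428026425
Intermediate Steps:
t = 33777 (t = -3 + 33780 = 33777)
d(H) = -3*H/4 (d(H) = (-4*H + H)/4 = (-3*H)/4 = -3*H/4)
((51 + d(S(-3))*78) + 32370)*(-20551 + t) = ((51 - ¾*1*78) + 32370)*(-20551 + 33777) = ((51 - ¾*78) + 32370)*13226 = ((51 - 117/2) + 32370)*13226 = (-15/2 + 32370)*13226 = (64725/2)*13226 = 428026425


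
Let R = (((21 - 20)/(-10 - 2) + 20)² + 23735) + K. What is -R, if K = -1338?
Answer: -3282289/144 ≈ -22794.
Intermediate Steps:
R = 3282289/144 (R = (((21 - 20)/(-10 - 2) + 20)² + 23735) - 1338 = ((1/(-12) + 20)² + 23735) - 1338 = ((1*(-1/12) + 20)² + 23735) - 1338 = ((-1/12 + 20)² + 23735) - 1338 = ((239/12)² + 23735) - 1338 = (57121/144 + 23735) - 1338 = 3474961/144 - 1338 = 3282289/144 ≈ 22794.)
-R = -1*3282289/144 = -3282289/144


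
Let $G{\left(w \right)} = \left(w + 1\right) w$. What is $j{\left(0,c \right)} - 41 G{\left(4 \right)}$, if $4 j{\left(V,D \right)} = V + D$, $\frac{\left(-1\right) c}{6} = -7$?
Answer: $- \frac{1619}{2} \approx -809.5$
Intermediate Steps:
$c = 42$ ($c = \left(-6\right) \left(-7\right) = 42$)
$G{\left(w \right)} = w \left(1 + w\right)$ ($G{\left(w \right)} = \left(1 + w\right) w = w \left(1 + w\right)$)
$j{\left(V,D \right)} = \frac{D}{4} + \frac{V}{4}$ ($j{\left(V,D \right)} = \frac{V + D}{4} = \frac{D + V}{4} = \frac{D}{4} + \frac{V}{4}$)
$j{\left(0,c \right)} - 41 G{\left(4 \right)} = \left(\frac{1}{4} \cdot 42 + \frac{1}{4} \cdot 0\right) - 41 \cdot 4 \left(1 + 4\right) = \left(\frac{21}{2} + 0\right) - 41 \cdot 4 \cdot 5 = \frac{21}{2} - 820 = - \frac{1619}{2}$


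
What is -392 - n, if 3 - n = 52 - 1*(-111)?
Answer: -232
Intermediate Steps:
n = -160 (n = 3 - (52 - 1*(-111)) = 3 - (52 + 111) = 3 - 1*163 = 3 - 163 = -160)
-392 - n = -392 - 1*(-160) = -392 + 160 = -232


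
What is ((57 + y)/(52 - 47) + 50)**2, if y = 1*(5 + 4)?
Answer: 99856/25 ≈ 3994.2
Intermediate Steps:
y = 9 (y = 1*9 = 9)
((57 + y)/(52 - 47) + 50)**2 = ((57 + 9)/(52 - 47) + 50)**2 = (66/5 + 50)**2 = (316/5)**2 = 99856/25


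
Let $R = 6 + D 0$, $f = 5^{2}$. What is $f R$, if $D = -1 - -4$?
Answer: $150$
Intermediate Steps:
$D = 3$ ($D = -1 + 4 = 3$)
$f = 25$
$R = 6$ ($R = 6 + 3 \cdot 0 = 6 + 0 = 6$)
$f R = 25 \cdot 6 = 150$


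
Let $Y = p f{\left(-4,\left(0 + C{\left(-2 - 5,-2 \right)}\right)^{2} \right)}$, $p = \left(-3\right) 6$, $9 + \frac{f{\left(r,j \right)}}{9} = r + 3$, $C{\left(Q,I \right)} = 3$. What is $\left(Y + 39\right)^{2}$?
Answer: $2752281$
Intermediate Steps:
$f{\left(r,j \right)} = -54 + 9 r$ ($f{\left(r,j \right)} = -81 + 9 \left(r + 3\right) = -81 + 9 \left(3 + r\right) = -81 + \left(27 + 9 r\right) = -54 + 9 r$)
$p = -18$
$Y = 1620$ ($Y = - 18 \left(-54 + 9 \left(-4\right)\right) = - 18 \left(-54 - 36\right) = \left(-18\right) \left(-90\right) = 1620$)
$\left(Y + 39\right)^{2} = \left(1620 + 39\right)^{2} = 1659^{2} = 2752281$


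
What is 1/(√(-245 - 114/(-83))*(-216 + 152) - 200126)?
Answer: -8305229/1662133671462 + 16*I*√1678343/831066835731 ≈ -4.9967e-6 + 2.4942e-8*I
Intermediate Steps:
1/(√(-245 - 114/(-83))*(-216 + 152) - 200126) = 1/(√(-245 - 114*(-1/83))*(-64) - 200126) = 1/(√(-245 + 114/83)*(-64) - 200126) = 1/(√(-20221/83)*(-64) - 200126) = 1/((I*√1678343/83)*(-64) - 200126) = 1/(-64*I*√1678343/83 - 200126) = 1/(-200126 - 64*I*√1678343/83)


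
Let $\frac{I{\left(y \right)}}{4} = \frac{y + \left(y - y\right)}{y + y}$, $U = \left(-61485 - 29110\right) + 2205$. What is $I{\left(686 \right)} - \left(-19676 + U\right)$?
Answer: $108068$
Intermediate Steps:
$U = -88390$ ($U = -90595 + 2205 = -88390$)
$I{\left(y \right)} = 2$ ($I{\left(y \right)} = 4 \frac{y + \left(y - y\right)}{y + y} = 4 \frac{y + 0}{2 y} = 4 y \frac{1}{2 y} = 4 \cdot \frac{1}{2} = 2$)
$I{\left(686 \right)} - \left(-19676 + U\right) = 2 + \left(19676 - -88390\right) = 2 + \left(19676 + 88390\right) = 2 + 108066 = 108068$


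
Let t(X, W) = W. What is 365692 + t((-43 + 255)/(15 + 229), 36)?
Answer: 365728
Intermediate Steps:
365692 + t((-43 + 255)/(15 + 229), 36) = 365692 + 36 = 365728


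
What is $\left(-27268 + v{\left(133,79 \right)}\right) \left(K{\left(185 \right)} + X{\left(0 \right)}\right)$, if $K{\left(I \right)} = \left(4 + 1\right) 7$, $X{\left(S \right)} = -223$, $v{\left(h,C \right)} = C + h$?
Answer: $5086528$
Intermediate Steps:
$K{\left(I \right)} = 35$ ($K{\left(I \right)} = 5 \cdot 7 = 35$)
$\left(-27268 + v{\left(133,79 \right)}\right) \left(K{\left(185 \right)} + X{\left(0 \right)}\right) = \left(-27268 + \left(79 + 133\right)\right) \left(35 - 223\right) = \left(-27268 + 212\right) \left(-188\right) = \left(-27056\right) \left(-188\right) = 5086528$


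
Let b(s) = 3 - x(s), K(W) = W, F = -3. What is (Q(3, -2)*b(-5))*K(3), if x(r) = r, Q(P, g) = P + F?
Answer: 0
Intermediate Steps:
Q(P, g) = -3 + P (Q(P, g) = P - 3 = -3 + P)
b(s) = 3 - s
(Q(3, -2)*b(-5))*K(3) = ((-3 + 3)*(3 - 1*(-5)))*3 = (0*(3 + 5))*3 = (0*8)*3 = 0*3 = 0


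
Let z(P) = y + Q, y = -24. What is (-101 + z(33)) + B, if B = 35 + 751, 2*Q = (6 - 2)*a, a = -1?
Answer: 659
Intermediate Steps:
Q = -2 (Q = ((6 - 2)*(-1))/2 = (4*(-1))/2 = (½)*(-4) = -2)
z(P) = -26 (z(P) = -24 - 2 = -26)
B = 786
(-101 + z(33)) + B = (-101 - 26) + 786 = -127 + 786 = 659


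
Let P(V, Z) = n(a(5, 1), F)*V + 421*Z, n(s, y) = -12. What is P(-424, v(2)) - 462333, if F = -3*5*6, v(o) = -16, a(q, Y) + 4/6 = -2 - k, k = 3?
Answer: -463981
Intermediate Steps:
a(q, Y) = -17/3 (a(q, Y) = -2/3 + (-2 - 1*3) = -2/3 + (-2 - 3) = -2/3 - 5 = -17/3)
F = -90 (F = -15*6 = -90)
P(V, Z) = -12*V + 421*Z
P(-424, v(2)) - 462333 = (-12*(-424) + 421*(-16)) - 462333 = (5088 - 6736) - 462333 = -1648 - 462333 = -463981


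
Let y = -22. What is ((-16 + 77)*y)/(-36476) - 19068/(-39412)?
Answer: 8504719/16336274 ≈ 0.52060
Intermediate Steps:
((-16 + 77)*y)/(-36476) - 19068/(-39412) = ((-16 + 77)*(-22))/(-36476) - 19068/(-39412) = (61*(-22))*(-1/36476) - 19068*(-1/39412) = -1342*(-1/36476) + 4767/9853 = 61/1658 + 4767/9853 = 8504719/16336274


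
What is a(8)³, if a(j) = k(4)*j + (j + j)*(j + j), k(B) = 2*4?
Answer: 32768000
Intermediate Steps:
k(B) = 8
a(j) = 4*j² + 8*j (a(j) = 8*j + (j + j)*(j + j) = 8*j + (2*j)*(2*j) = 8*j + 4*j² = 4*j² + 8*j)
a(8)³ = (4*8*(2 + 8))³ = (4*8*10)³ = 320³ = 32768000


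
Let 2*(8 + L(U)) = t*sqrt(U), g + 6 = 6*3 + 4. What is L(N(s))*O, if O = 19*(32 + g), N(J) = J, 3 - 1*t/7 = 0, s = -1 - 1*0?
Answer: -7296 + 9576*I ≈ -7296.0 + 9576.0*I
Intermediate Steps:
g = 16 (g = -6 + (6*3 + 4) = -6 + (18 + 4) = -6 + 22 = 16)
s = -1 (s = -1 + 0 = -1)
t = 21 (t = 21 - 7*0 = 21 + 0 = 21)
O = 912 (O = 19*(32 + 16) = 19*48 = 912)
L(U) = -8 + 21*sqrt(U)/2 (L(U) = -8 + (21*sqrt(U))/2 = -8 + 21*sqrt(U)/2)
L(N(s))*O = (-8 + 21*sqrt(-1)/2)*912 = (-8 + 21*I/2)*912 = -7296 + 9576*I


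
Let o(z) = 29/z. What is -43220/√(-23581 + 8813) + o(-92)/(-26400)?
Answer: 29/2428800 + 10805*I*√923/923 ≈ 1.194e-5 + 355.65*I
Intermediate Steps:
-43220/√(-23581 + 8813) + o(-92)/(-26400) = -43220/√(-23581 + 8813) + (29/(-92))/(-26400) = -43220*(-I*√923/3692) + (29*(-1/92))*(-1/26400) = -43220*(-I*√923/3692) - 29/92*(-1/26400) = -(-10805)*I*√923/923 + 29/2428800 = 10805*I*√923/923 + 29/2428800 = 29/2428800 + 10805*I*√923/923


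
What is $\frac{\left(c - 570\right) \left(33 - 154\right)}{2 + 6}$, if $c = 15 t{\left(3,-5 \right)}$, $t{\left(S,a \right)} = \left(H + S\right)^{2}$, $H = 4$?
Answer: $- \frac{19965}{8} \approx -2495.6$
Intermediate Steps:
$t{\left(S,a \right)} = \left(4 + S\right)^{2}$
$c = 735$ ($c = 15 \left(4 + 3\right)^{2} = 15 \cdot 7^{2} = 15 \cdot 49 = 735$)
$\frac{\left(c - 570\right) \left(33 - 154\right)}{2 + 6} = \frac{\left(735 - 570\right) \left(33 - 154\right)}{2 + 6} = \frac{165 \left(-121\right)}{8} = \frac{1}{8} \left(-19965\right) = - \frac{19965}{8}$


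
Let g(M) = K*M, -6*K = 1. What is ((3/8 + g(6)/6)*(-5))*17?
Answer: -425/24 ≈ -17.708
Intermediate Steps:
K = -1/6 (K = -1/6*1 = -1/6 ≈ -0.16667)
g(M) = -M/6
((3/8 + g(6)/6)*(-5))*17 = ((3/8 - 1/6*6/6)*(-5))*17 = ((3*(1/8) - 1*1/6)*(-5))*17 = ((3/8 - 1/6)*(-5))*17 = ((5/24)*(-5))*17 = -25/24*17 = -425/24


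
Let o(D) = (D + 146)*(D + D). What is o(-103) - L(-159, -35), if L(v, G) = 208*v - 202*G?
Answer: 17144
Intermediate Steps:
L(v, G) = -202*G + 208*v
o(D) = 2*D*(146 + D) (o(D) = (146 + D)*(2*D) = 2*D*(146 + D))
o(-103) - L(-159, -35) = 2*(-103)*(146 - 103) - (-202*(-35) + 208*(-159)) = 2*(-103)*43 - (7070 - 33072) = -8858 - 1*(-26002) = -8858 + 26002 = 17144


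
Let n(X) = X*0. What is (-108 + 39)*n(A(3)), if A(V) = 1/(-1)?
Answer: 0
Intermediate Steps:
A(V) = -1
n(X) = 0
(-108 + 39)*n(A(3)) = (-108 + 39)*0 = -69*0 = 0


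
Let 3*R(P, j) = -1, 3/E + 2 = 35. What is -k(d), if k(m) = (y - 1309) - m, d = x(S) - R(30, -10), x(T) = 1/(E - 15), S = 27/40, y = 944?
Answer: 179711/492 ≈ 365.27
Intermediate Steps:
E = 1/11 (E = 3/(-2 + 35) = 3/33 = 3*(1/33) = 1/11 ≈ 0.090909)
R(P, j) = -1/3 (R(P, j) = (1/3)*(-1) = -1/3)
S = 27/40 (S = 27*(1/40) = 27/40 ≈ 0.67500)
x(T) = -11/164 (x(T) = 1/(1/11 - 15) = 1/(-164/11) = -11/164)
d = 131/492 (d = -11/164 - 1*(-1/3) = -11/164 + 1/3 = 131/492 ≈ 0.26626)
k(m) = -365 - m (k(m) = (944 - 1309) - m = -365 - m)
-k(d) = -(-365 - 1*131/492) = -(-365 - 131/492) = -1*(-179711/492) = 179711/492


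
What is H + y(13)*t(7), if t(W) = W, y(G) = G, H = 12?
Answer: 103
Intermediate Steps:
H + y(13)*t(7) = 12 + 13*7 = 12 + 91 = 103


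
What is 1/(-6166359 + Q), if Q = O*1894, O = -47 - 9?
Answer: -1/6272423 ≈ -1.5943e-7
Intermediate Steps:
O = -56
Q = -106064 (Q = -56*1894 = -106064)
1/(-6166359 + Q) = 1/(-6166359 - 106064) = 1/(-6272423) = -1/6272423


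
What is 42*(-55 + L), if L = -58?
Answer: -4746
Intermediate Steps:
42*(-55 + L) = 42*(-55 - 58) = 42*(-113) = -4746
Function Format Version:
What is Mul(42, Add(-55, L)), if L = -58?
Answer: -4746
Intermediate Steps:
Mul(42, Add(-55, L)) = Mul(42, Add(-55, -58)) = Mul(42, -113) = -4746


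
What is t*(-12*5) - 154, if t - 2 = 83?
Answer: -5254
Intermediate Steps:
t = 85 (t = 2 + 83 = 85)
t*(-12*5) - 154 = 85*(-12*5) - 154 = 85*(-60) - 154 = -5100 - 154 = -5254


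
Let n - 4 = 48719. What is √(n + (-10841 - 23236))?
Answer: √14646 ≈ 121.02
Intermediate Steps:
n = 48723 (n = 4 + 48719 = 48723)
√(n + (-10841 - 23236)) = √(48723 + (-10841 - 23236)) = √(48723 - 34077) = √14646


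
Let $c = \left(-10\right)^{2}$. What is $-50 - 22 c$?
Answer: $-2250$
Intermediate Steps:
$c = 100$
$-50 - 22 c = -50 - 2200 = -2250$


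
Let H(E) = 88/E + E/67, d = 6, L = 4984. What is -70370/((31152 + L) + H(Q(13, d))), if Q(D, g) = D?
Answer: -61292270/31480521 ≈ -1.9470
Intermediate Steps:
H(E) = 88/E + E/67 (H(E) = 88/E + E*(1/67) = 88/E + E/67)
-70370/((31152 + L) + H(Q(13, d))) = -70370/((31152 + 4984) + (88/13 + (1/67)*13)) = -70370/(36136 + (88*(1/13) + 13/67)) = -70370/(36136 + (88/13 + 13/67)) = -70370/(36136 + 6065/871) = -70370/31480521/871 = -70370*871/31480521 = -61292270/31480521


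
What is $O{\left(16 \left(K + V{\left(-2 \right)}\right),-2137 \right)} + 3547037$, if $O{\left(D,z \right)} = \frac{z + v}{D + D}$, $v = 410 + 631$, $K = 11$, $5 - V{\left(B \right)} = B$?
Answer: $\frac{255386527}{72} \approx 3.547 \cdot 10^{6}$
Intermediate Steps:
$V{\left(B \right)} = 5 - B$
$v = 1041$
$O{\left(D,z \right)} = \frac{1041 + z}{2 D}$ ($O{\left(D,z \right)} = \frac{z + 1041}{D + D} = \frac{1041 + z}{2 D}$)
$O{\left(16 \left(K + V{\left(-2 \right)}\right),-2137 \right)} + 3547037 = \frac{1041 - 2137}{2 \cdot 16 \left(11 + \left(5 - -2\right)\right)} + 3547037 = \frac{1}{2} \frac{1}{16 \left(11 + \left(5 + 2\right)\right)} \left(-1096\right) + 3547037 = \frac{1}{2} \frac{1}{16 \left(11 + 7\right)} \left(-1096\right) + 3547037 = \frac{1}{2} \frac{1}{16 \cdot 18} \left(-1096\right) + 3547037 = \frac{1}{2} \cdot \frac{1}{288} \left(-1096\right) + 3547037 = - \frac{137}{72} + 3547037 = \frac{255386527}{72}$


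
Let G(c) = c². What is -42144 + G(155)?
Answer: -18119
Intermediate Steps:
-42144 + G(155) = -42144 + 155² = -42144 + 24025 = -18119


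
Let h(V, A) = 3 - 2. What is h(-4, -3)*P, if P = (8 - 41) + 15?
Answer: -18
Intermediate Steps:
h(V, A) = 1
P = -18 (P = -33 + 15 = -18)
h(-4, -3)*P = 1*(-18) = -18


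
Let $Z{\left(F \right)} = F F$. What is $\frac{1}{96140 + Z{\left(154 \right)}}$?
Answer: $\frac{1}{119856} \approx 8.3433 \cdot 10^{-6}$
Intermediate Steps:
$Z{\left(F \right)} = F^{2}$
$\frac{1}{96140 + Z{\left(154 \right)}} = \frac{1}{96140 + 154^{2}} = \frac{1}{96140 + 23716} = \frac{1}{119856}$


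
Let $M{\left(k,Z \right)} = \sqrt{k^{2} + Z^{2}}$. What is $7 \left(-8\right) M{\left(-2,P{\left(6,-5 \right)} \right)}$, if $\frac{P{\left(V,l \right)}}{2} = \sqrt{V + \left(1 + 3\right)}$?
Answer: $- 112 \sqrt{11} \approx -371.46$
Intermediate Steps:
$P{\left(V,l \right)} = 2 \sqrt{4 + V}$ ($P{\left(V,l \right)} = 2 \sqrt{V + \left(1 + 3\right)} = 2 \sqrt{V + 4} = 2 \sqrt{4 + V}$)
$M{\left(k,Z \right)} = \sqrt{Z^{2} + k^{2}}$
$7 \left(-8\right) M{\left(-2,P{\left(6,-5 \right)} \right)} = 7 \left(-8\right) \sqrt{\left(2 \sqrt{4 + 6}\right)^{2} + \left(-2\right)^{2}} = - 56 \sqrt{\left(2 \sqrt{10}\right)^{2} + 4} = - 56 \sqrt{40 + 4} = - 56 \sqrt{44} = - 56 \cdot 2 \sqrt{11} = - 112 \sqrt{11}$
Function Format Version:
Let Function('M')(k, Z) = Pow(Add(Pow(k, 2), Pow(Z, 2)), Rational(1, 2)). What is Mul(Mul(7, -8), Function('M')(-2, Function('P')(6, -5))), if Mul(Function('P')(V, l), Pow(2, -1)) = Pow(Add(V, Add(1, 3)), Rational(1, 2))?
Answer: Mul(-112, Pow(11, Rational(1, 2))) ≈ -371.46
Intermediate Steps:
Function('P')(V, l) = Mul(2, Pow(Add(4, V), Rational(1, 2))) (Function('P')(V, l) = Mul(2, Pow(Add(V, Add(1, 3)), Rational(1, 2))) = Mul(2, Pow(Add(V, 4), Rational(1, 2))) = Mul(2, Pow(Add(4, V), Rational(1, 2))))
Function('M')(k, Z) = Pow(Add(Pow(Z, 2), Pow(k, 2)), Rational(1, 2))
Mul(Mul(7, -8), Function('M')(-2, Function('P')(6, -5))) = Mul(Mul(7, -8), Pow(Add(Pow(Mul(2, Pow(Add(4, 6), Rational(1, 2))), 2), Pow(-2, 2)), Rational(1, 2))) = Mul(-56, Pow(Add(Pow(Mul(2, Pow(10, Rational(1, 2))), 2), 4), Rational(1, 2))) = Mul(-56, Pow(Add(40, 4), Rational(1, 2))) = Mul(-56, Pow(44, Rational(1, 2))) = Mul(-56, Mul(2, Pow(11, Rational(1, 2)))) = Mul(-112, Pow(11, Rational(1, 2)))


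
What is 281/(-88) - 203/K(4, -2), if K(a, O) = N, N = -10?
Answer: 7527/440 ≈ 17.107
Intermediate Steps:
K(a, O) = -10
281/(-88) - 203/K(4, -2) = 281/(-88) - 203/(-10) = 281*(-1/88) - 203*(-1/10) = -281/88 + 203/10 = 7527/440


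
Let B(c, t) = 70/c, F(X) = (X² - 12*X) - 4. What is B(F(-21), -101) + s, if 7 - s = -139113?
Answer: 95853750/689 ≈ 1.3912e+5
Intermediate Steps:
s = 139120 (s = 7 - 1*(-139113) = 7 + 139113 = 139120)
F(X) = -4 + X² - 12*X
B(F(-21), -101) + s = 70/(-4 + (-21)² - 12*(-21)) + 139120 = 70/(-4 + 441 + 252) + 139120 = 70/689 + 139120 = 95853750/689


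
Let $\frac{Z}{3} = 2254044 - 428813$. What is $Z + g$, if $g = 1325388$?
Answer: $6801081$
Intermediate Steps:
$Z = 5475693$ ($Z = 3 \left(2254044 - 428813\right) = 3 \cdot 1825231 = 5475693$)
$Z + g = 5475693 + 1325388 = 6801081$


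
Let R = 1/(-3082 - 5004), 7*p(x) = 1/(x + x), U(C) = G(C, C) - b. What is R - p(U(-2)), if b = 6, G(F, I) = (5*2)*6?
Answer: -4421/3056508 ≈ -0.0014464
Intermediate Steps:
G(F, I) = 60 (G(F, I) = 10*6 = 60)
U(C) = 54 (U(C) = 60 - 1*6 = 60 - 6 = 54)
p(x) = 1/(14*x) (p(x) = 1/(7*(x + x)) = 1/(7*((2*x))) = (1/(2*x))/7 = 1/(14*x))
R = -1/8086 (R = 1/(-8086) = -1/8086 ≈ -0.00012367)
R - p(U(-2)) = -1/8086 - 1/(14*54) = -1/8086 - 1*1/756 = -1/8086 - 1/756 = -4421/3056508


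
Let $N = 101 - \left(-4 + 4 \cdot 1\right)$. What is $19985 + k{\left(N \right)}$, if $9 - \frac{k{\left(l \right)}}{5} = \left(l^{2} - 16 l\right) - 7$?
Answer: $-22860$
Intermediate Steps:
$N = 101$ ($N = 101 - \left(-4 + 4\right) = 101 - 0 = 101 + 0 = 101$)
$k{\left(l \right)} = 80 - 5 l^{2} + 80 l$ ($k{\left(l \right)} = 45 - 5 \left(\left(l^{2} - 16 l\right) - 7\right) = 45 - 5 \left(-7 + l^{2} - 16 l\right) = 45 + \left(35 - 5 l^{2} + 80 l\right) = 80 - 5 l^{2} + 80 l$)
$19985 + k{\left(N \right)} = 19985 + \left(80 - 5 \cdot 101^{2} + 80 \cdot 101\right) = 19985 + \left(80 - 51005 + 8080\right) = 19985 - 42845 = -22860$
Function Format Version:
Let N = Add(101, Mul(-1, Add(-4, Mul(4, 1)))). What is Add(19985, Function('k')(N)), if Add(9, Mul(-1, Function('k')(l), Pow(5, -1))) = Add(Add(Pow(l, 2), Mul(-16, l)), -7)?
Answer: -22860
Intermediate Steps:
N = 101 (N = Add(101, Mul(-1, Add(-4, 4))) = Add(101, Mul(-1, 0)) = Add(101, 0) = 101)
Function('k')(l) = Add(80, Mul(-5, Pow(l, 2)), Mul(80, l)) (Function('k')(l) = Add(45, Mul(-5, Add(Add(Pow(l, 2), Mul(-16, l)), -7))) = Add(45, Mul(-5, Add(-7, Pow(l, 2), Mul(-16, l)))) = Add(45, Add(35, Mul(-5, Pow(l, 2)), Mul(80, l))) = Add(80, Mul(-5, Pow(l, 2)), Mul(80, l)))
Add(19985, Function('k')(N)) = Add(19985, Add(80, Mul(-5, Pow(101, 2)), Mul(80, 101))) = Add(19985, Add(80, Mul(-5, 10201), 8080)) = Add(19985, Add(80, -51005, 8080)) = Add(19985, -42845) = -22860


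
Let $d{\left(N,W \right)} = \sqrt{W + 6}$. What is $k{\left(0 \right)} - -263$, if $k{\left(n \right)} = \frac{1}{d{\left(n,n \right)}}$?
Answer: $263 + \frac{\sqrt{6}}{6} \approx 263.41$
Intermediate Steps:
$d{\left(N,W \right)} = \sqrt{6 + W}$
$k{\left(n \right)} = \frac{1}{\sqrt{6 + n}}$
$k{\left(0 \right)} - -263 = \frac{1}{\sqrt{6 + 0}} - -263 = \frac{1}{\sqrt{6}} + 263 = \frac{\sqrt{6}}{6} + 263 = 263 + \frac{\sqrt{6}}{6}$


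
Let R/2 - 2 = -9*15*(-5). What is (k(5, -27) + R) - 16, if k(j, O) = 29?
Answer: 1367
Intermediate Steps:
R = 1354 (R = 4 + 2*(-9*15*(-5)) = 4 + 2*(-135*(-5)) = 4 + 2*675 = 4 + 1350 = 1354)
(k(5, -27) + R) - 16 = (29 + 1354) - 16 = 1383 - 16 = 1367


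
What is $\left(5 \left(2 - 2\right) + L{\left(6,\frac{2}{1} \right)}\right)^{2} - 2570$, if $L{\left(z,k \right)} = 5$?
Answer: $-2545$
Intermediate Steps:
$\left(5 \left(2 - 2\right) + L{\left(6,\frac{2}{1} \right)}\right)^{2} - 2570 = \left(5 \left(2 - 2\right) + 5\right)^{2} - 2570 = \left(5 \cdot 0 + 5\right)^{2} - 2570 = \left(0 + 5\right)^{2} - 2570 = 5^{2} - 2570 = 25 - 2570 = -2545$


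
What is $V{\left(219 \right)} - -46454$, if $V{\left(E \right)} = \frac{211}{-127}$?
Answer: $\frac{5899447}{127} \approx 46452.0$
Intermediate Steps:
$V{\left(E \right)} = - \frac{211}{127}$ ($V{\left(E \right)} = 211 \left(- \frac{1}{127}\right) = - \frac{211}{127}$)
$V{\left(219 \right)} - -46454 = - \frac{211}{127} - -46454 = - \frac{211}{127} + 46454 = \frac{5899447}{127}$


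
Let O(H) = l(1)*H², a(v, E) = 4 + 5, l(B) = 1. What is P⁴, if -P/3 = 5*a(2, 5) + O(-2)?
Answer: 466948881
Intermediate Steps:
a(v, E) = 9
O(H) = H² (O(H) = 1*H² = H²)
P = -147 (P = -3*(5*9 + (-2)²) = -3*(45 + 4) = -3*49 = -147)
P⁴ = (-147)⁴ = 466948881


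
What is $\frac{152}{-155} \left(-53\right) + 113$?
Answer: $\frac{25571}{155} \approx 164.97$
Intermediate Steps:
$\frac{152}{-155} \left(-53\right) + 113 = 152 \left(- \frac{1}{155}\right) \left(-53\right) + 113 = \left(- \frac{152}{155}\right) \left(-53\right) + 113 = \frac{8056}{155} + 113 = \frac{25571}{155}$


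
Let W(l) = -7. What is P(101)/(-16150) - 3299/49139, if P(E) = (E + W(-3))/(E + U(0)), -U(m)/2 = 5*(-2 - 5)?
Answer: -4557651208/67852359675 ≈ -0.067170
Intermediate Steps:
U(m) = 70 (U(m) = -10*(-2 - 5) = -10*(-7) = -2*(-35) = 70)
P(E) = (-7 + E)/(70 + E) (P(E) = (E - 7)/(E + 70) = (-7 + E)/(70 + E))
P(101)/(-16150) - 3299/49139 = ((-7 + 101)/(70 + 101))/(-16150) - 3299/49139 = (94/171)*(-1/16150) - 3299*1/49139 = ((1/171)*94)*(-1/16150) - 3299/49139 = (94/171)*(-1/16150) - 3299/49139 = -47/1380825 - 3299/49139 = -4557651208/67852359675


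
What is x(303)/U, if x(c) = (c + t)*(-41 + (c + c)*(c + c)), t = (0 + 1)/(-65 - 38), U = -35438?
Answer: -1183580/377 ≈ -3139.5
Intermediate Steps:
t = -1/103 (t = 1/(-103) = 1*(-1/103) = -1/103 ≈ -0.0097087)
x(c) = (-41 + 4*c**2)*(-1/103 + c) (x(c) = (c - 1/103)*(-41 + (c + c)*(c + c)) = (-1/103 + c)*(-41 + (2*c)*(2*c)) = (-1/103 + c)*(-41 + 4*c**2) = (-41 + 4*c**2)*(-1/103 + c))
x(303)/U = (41/103 - 41*303 + 4*303**3 - 4/103*303**2)/(-35438) = (41/103 - 12423 + 4*27818127 - 4/103*91809)*(-1/35438) = (41/103 - 12423 + 111272508 - 367236/103)*(-1/35438) = 111256520*(-1/35438) = -1183580/377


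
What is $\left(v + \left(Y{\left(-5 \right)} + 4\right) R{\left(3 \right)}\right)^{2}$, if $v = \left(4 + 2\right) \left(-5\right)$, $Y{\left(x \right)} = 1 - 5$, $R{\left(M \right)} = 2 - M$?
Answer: $900$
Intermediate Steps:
$Y{\left(x \right)} = -4$
$v = -30$ ($v = 6 \left(-5\right) = -30$)
$\left(v + \left(Y{\left(-5 \right)} + 4\right) R{\left(3 \right)}\right)^{2} = \left(-30 + \left(-4 + 4\right) \left(2 - 3\right)\right)^{2} = \left(-30 + 0 \left(2 - 3\right)\right)^{2} = \left(-30 + 0 \left(-1\right)\right)^{2} = \left(-30 + 0\right)^{2} = \left(-30\right)^{2} = 900$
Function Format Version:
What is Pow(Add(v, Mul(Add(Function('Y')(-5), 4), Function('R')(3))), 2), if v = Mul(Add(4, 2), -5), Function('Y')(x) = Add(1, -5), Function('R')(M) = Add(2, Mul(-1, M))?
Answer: 900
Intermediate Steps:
Function('Y')(x) = -4
v = -30 (v = Mul(6, -5) = -30)
Pow(Add(v, Mul(Add(Function('Y')(-5), 4), Function('R')(3))), 2) = Pow(Add(-30, Mul(Add(-4, 4), Add(2, Mul(-1, 3)))), 2) = Pow(Add(-30, Mul(0, Add(2, -3))), 2) = Pow(Add(-30, Mul(0, -1)), 2) = Pow(Add(-30, 0), 2) = Pow(-30, 2) = 900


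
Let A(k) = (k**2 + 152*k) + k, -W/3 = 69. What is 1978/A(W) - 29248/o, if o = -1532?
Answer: 1793285/93069 ≈ 19.268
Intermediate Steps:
W = -207 (W = -3*69 = -207)
A(k) = k**2 + 153*k
1978/A(W) - 29248/o = 1978/((-207*(153 - 207))) - 29248/(-1532) = 1978/((-207*(-54))) - 29248*(-1/1532) = 1978/11178 + 7312/383 = 1978*(1/11178) + 7312/383 = 43/243 + 7312/383 = 1793285/93069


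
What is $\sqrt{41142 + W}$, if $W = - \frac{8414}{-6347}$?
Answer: $\frac{4 \sqrt{103589659921}}{6347} \approx 202.84$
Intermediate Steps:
$W = \frac{8414}{6347}$ ($W = \left(-8414\right) \left(- \frac{1}{6347}\right) = \frac{8414}{6347} \approx 1.3257$)
$\sqrt{41142 + W} = \sqrt{41142 + \frac{8414}{6347}} = \sqrt{\frac{261136688}{6347}} = \frac{4 \sqrt{103589659921}}{6347}$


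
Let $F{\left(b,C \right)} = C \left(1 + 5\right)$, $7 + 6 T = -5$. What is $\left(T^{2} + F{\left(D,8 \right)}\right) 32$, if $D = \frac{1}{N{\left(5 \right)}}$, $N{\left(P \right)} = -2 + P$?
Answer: $1664$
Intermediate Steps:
$T = -2$ ($T = - \frac{7}{6} + \frac{1}{6} \left(-5\right) = - \frac{7}{6} - \frac{5}{6} = -2$)
$D = \frac{1}{3}$ ($D = \frac{1}{-2 + 5} = \frac{1}{3} \approx 0.33333$)
$F{\left(b,C \right)} = 6 C$ ($F{\left(b,C \right)} = C 6 = 6 C$)
$\left(T^{2} + F{\left(D,8 \right)}\right) 32 = \left(\left(-2\right)^{2} + 6 \cdot 8\right) 32 = \left(4 + 48\right) 32 = 52 \cdot 32 = 1664$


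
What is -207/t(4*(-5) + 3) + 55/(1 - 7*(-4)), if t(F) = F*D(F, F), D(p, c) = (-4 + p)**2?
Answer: 46482/24157 ≈ 1.9242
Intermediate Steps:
t(F) = F*(-4 + F)**2
-207/t(4*(-5) + 3) + 55/(1 - 7*(-4)) = -207*1/((-4 + (4*(-5) + 3))**2*(4*(-5) + 3)) + 55/(1 - 7*(-4)) = -207*1/((-20 + 3)*(-4 + (-20 + 3))**2) + 55/(1 + 28) = -207*(-1/(17*(-4 - 17)**2)) + 55/29 = -207/((-17*(-21)**2)) + 55*(1/29) = -207/((-17*441)) + 55/29 = -207/(-7497) + 55/29 = -207*(-1/7497) + 55/29 = 23/833 + 55/29 = 46482/24157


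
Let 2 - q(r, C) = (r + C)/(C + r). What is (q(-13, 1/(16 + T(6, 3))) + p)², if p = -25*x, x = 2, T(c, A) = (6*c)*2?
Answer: 2401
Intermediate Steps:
T(c, A) = 12*c
q(r, C) = 1 (q(r, C) = 2 - (r + C)/(C + r) = 2 - (C + r)/(C + r) = 2 - 1*1 = 2 - 1 = 1)
p = -50 (p = -25*2 = -50)
(q(-13, 1/(16 + T(6, 3))) + p)² = (1 - 50)² = (-49)² = 2401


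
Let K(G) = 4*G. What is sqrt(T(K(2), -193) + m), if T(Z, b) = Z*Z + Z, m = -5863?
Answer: I*sqrt(5791) ≈ 76.099*I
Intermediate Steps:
T(Z, b) = Z + Z**2 (T(Z, b) = Z**2 + Z = Z + Z**2)
sqrt(T(K(2), -193) + m) = sqrt((4*2)*(1 + 4*2) - 5863) = sqrt(8*(1 + 8) - 5863) = sqrt(8*9 - 5863) = sqrt(72 - 5863) = sqrt(-5791) = I*sqrt(5791)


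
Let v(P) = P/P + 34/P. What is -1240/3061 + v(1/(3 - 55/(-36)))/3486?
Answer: -69270391/192071628 ≈ -0.36065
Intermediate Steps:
v(P) = 1 + 34/P
-1240/3061 + v(1/(3 - 55/(-36)))/3486 = -1240/3061 + ((34 + 1/(3 - 55/(-36)))/(1/(3 - 55/(-36))))/3486 = -1240*1/3061 + ((34 + 1/(3 - 55*(-1/36)))/(1/(3 - 55*(-1/36))))*(1/3486) = -1240/3061 + ((34 + 1/(3 + 55/36))/(1/(3 + 55/36)))*(1/3486) = -1240/3061 + ((34 + 1/(163/36))/(1/(163/36)))*(1/3486) = -1240/3061 + ((34 + 36/163)/(36/163))*(1/3486) = -1240/3061 + ((163/36)*(5578/163))*(1/3486) = -1240/3061 + (2789/18)*(1/3486) = -1240/3061 + 2789/62748 = -69270391/192071628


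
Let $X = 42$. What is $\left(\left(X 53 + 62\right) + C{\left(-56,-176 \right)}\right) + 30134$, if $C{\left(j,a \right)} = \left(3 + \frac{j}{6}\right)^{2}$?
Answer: $\frac{292159}{9} \approx 32462.0$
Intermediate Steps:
$C{\left(j,a \right)} = \left(3 + \frac{j}{6}\right)^{2}$ ($C{\left(j,a \right)} = \left(3 + j \frac{1}{6}\right)^{2} = \left(3 + \frac{j}{6}\right)^{2}$)
$\left(\left(X 53 + 62\right) + C{\left(-56,-176 \right)}\right) + 30134 = \left(\left(42 \cdot 53 + 62\right) + \frac{\left(18 - 56\right)^{2}}{36}\right) + 30134 = \left(\left(2226 + 62\right) + \frac{\left(-38\right)^{2}}{36}\right) + 30134 = \left(2288 + \frac{1}{36} \cdot 1444\right) + 30134 = \left(2288 + \frac{361}{9}\right) + 30134 = \frac{20953}{9} + 30134 = \frac{292159}{9}$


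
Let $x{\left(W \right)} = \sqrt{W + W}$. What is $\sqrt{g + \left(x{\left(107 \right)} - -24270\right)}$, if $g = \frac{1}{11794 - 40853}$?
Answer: $\frac{\sqrt{20494206394811 + 844425481 \sqrt{214}}}{29059} \approx 155.84$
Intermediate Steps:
$x{\left(W \right)} = \sqrt{2} \sqrt{W}$ ($x{\left(W \right)} = \sqrt{2 W} = \sqrt{2} \sqrt{W}$)
$g = - \frac{1}{29059}$ ($g = \frac{1}{-29059} = - \frac{1}{29059} \approx -3.4413 \cdot 10^{-5}$)
$\sqrt{g + \left(x{\left(107 \right)} - -24270\right)} = \sqrt{- \frac{1}{29059} + \left(\sqrt{2} \sqrt{107} - -24270\right)} = \sqrt{- \frac{1}{29059} + \left(\sqrt{214} + 24270\right)} = \sqrt{- \frac{1}{29059} + \left(24270 + \sqrt{214}\right)} = \sqrt{\frac{705261929}{29059} + \sqrt{214}}$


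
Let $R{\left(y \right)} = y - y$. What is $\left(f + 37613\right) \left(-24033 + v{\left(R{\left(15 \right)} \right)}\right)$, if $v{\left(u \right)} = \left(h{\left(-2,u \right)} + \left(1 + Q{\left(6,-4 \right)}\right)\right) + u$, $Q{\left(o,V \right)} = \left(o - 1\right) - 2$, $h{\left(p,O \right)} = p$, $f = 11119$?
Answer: $-1171078692$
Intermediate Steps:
$Q{\left(o,V \right)} = -3 + o$ ($Q{\left(o,V \right)} = \left(-1 + o\right) - 2 = -3 + o$)
$R{\left(y \right)} = 0$
$v{\left(u \right)} = 2 + u$ ($v{\left(u \right)} = \left(-2 + \left(1 + \left(-3 + 6\right)\right)\right) + u = \left(-2 + \left(1 + 3\right)\right) + u = \left(-2 + 4\right) + u = 2 + u$)
$\left(f + 37613\right) \left(-24033 + v{\left(R{\left(15 \right)} \right)}\right) = \left(11119 + 37613\right) \left(-24033 + \left(2 + 0\right)\right) = 48732 \left(-24033 + 2\right) = 48732 \left(-24031\right) = -1171078692$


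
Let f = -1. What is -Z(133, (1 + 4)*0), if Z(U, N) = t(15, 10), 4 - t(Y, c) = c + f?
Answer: 5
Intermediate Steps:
t(Y, c) = 5 - c (t(Y, c) = 4 - (c - 1) = 4 - (-1 + c) = 4 + (1 - c) = 5 - c)
Z(U, N) = -5 (Z(U, N) = 5 - 1*10 = 5 - 10 = -5)
-Z(133, (1 + 4)*0) = -1*(-5) = 5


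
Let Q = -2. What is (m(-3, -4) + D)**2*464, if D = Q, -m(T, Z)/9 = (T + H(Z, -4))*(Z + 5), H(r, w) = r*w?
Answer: 6570704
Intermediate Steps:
m(T, Z) = -9*(5 + Z)*(T - 4*Z) (m(T, Z) = -9*(T + Z*(-4))*(Z + 5) = -9*(T - 4*Z)*(5 + Z) = -9*(5 + Z)*(T - 4*Z))
D = -2
(m(-3, -4) + D)**2*464 = ((-45*(-3) + 36*(-4)**2 + 180*(-4) - 9*(-3)*(-4)) - 2)**2*464 = ((135 + 36*16 - 720 - 108) - 2)**2*464 = ((135 + 576 - 720 - 108) - 2)**2*464 = (-117 - 2)**2*464 = (-119)**2*464 = 14161*464 = 6570704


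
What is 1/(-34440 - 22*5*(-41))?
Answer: -1/29930 ≈ -3.3411e-5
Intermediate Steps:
1/(-34440 - 22*5*(-41)) = 1/(-34440 - 110*(-41)) = 1/(-34440 + 4510) = 1/(-29930) = -1/29930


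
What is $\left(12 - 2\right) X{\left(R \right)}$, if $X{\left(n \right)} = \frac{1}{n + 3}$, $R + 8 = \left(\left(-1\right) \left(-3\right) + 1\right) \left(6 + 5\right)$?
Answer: $\frac{10}{39} \approx 0.25641$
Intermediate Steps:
$R = 36$ ($R = -8 + \left(\left(-1\right) \left(-3\right) + 1\right) \left(6 + 5\right) = -8 + \left(3 + 1\right) 11 = -8 + 4 \cdot 11 = -8 + 44 = 36$)
$X{\left(n \right)} = \frac{1}{3 + n}$
$\left(12 - 2\right) X{\left(R \right)} = \frac{12 - 2}{3 + 36} = \frac{10}{39}$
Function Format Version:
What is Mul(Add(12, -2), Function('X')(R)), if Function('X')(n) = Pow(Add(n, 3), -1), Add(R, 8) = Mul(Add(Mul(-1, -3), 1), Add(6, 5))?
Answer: Rational(10, 39) ≈ 0.25641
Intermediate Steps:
R = 36 (R = Add(-8, Mul(Add(Mul(-1, -3), 1), Add(6, 5))) = Add(-8, Mul(Add(3, 1), 11)) = Add(-8, Mul(4, 11)) = Add(-8, 44) = 36)
Function('X')(n) = Pow(Add(3, n), -1)
Mul(Add(12, -2), Function('X')(R)) = Mul(Add(12, -2), Pow(Add(3, 36), -1)) = Mul(10, Pow(39, -1)) = Mul(10, Rational(1, 39)) = Rational(10, 39)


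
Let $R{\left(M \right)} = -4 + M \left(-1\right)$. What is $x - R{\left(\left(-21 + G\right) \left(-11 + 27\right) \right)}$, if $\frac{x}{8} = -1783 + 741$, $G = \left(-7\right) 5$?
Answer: $-9228$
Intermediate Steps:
$G = -35$
$R{\left(M \right)} = -4 - M$
$x = -8336$ ($x = 8 \left(-1783 + 741\right) = 8 \left(-1042\right) = -8336$)
$x - R{\left(\left(-21 + G\right) \left(-11 + 27\right) \right)} = -8336 - \left(-4 - \left(-21 - 35\right) \left(-11 + 27\right)\right) = -8336 - \left(-4 - \left(-56\right) 16\right) = -8336 - \left(-4 - -896\right) = -8336 - \left(-4 + 896\right) = -8336 - 892 = -9228$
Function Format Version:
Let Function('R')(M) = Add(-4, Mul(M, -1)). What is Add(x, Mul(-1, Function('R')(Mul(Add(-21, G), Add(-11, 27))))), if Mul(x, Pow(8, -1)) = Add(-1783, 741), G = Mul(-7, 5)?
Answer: -9228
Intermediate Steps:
G = -35
Function('R')(M) = Add(-4, Mul(-1, M))
x = -8336 (x = Mul(8, Add(-1783, 741)) = Mul(8, -1042) = -8336)
Add(x, Mul(-1, Function('R')(Mul(Add(-21, G), Add(-11, 27))))) = Add(-8336, Mul(-1, Add(-4, Mul(-1, Mul(Add(-21, -35), Add(-11, 27)))))) = Add(-8336, Mul(-1, Add(-4, Mul(-1, Mul(-56, 16))))) = Add(-8336, Mul(-1, Add(-4, Mul(-1, -896)))) = Add(-8336, Mul(-1, Add(-4, 896))) = Add(-8336, Mul(-1, 892)) = Add(-8336, -892) = -9228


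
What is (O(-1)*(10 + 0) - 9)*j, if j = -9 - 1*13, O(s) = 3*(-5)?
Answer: 3498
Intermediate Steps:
O(s) = -15
j = -22 (j = -9 - 13 = -22)
(O(-1)*(10 + 0) - 9)*j = (-15*(10 + 0) - 9)*(-22) = (-15*10 - 9)*(-22) = (-150 - 9)*(-22) = -159*(-22) = 3498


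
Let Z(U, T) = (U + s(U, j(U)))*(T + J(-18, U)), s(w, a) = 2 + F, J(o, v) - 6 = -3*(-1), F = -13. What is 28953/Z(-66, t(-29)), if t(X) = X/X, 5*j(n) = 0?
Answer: -28953/770 ≈ -37.601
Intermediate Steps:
J(o, v) = 9 (J(o, v) = 6 - 3*(-1) = 6 + 3 = 9)
j(n) = 0 (j(n) = (⅕)*0 = 0)
t(X) = 1
s(w, a) = -11 (s(w, a) = 2 - 13 = -11)
Z(U, T) = (-11 + U)*(9 + T) (Z(U, T) = (U - 11)*(T + 9) = (-11 + U)*(9 + T))
28953/Z(-66, t(-29)) = 28953/(-99 - 11*1 + 9*(-66) + 1*(-66)) = 28953/(-99 - 11 - 594 - 66) = 28953/(-770) = 28953*(-1/770) = -28953/770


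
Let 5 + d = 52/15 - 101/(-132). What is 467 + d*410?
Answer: 3345/22 ≈ 152.05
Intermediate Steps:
d = -169/220 (d = -5 + (52/15 - 101/(-132)) = -5 + (52*(1/15) - 101*(-1/132)) = -5 + (52/15 + 101/132) = -5 + 931/220 = -169/220 ≈ -0.76818)
467 + d*410 = 467 - 169/220*410 = 467 - 6929/22 = 3345/22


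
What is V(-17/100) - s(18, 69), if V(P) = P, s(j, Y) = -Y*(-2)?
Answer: -13817/100 ≈ -138.17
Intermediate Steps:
s(j, Y) = 2*Y
V(-17/100) - s(18, 69) = -17/100 - 2*69 = -17*1/100 - 1*138 = -17/100 - 138 = -13817/100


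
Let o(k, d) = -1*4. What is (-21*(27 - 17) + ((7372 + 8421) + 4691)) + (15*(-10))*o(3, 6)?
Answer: 20874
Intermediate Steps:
o(k, d) = -4
(-21*(27 - 17) + ((7372 + 8421) + 4691)) + (15*(-10))*o(3, 6) = (-21*(27 - 17) + ((7372 + 8421) + 4691)) + (15*(-10))*(-4) = (-21*10 + (15793 + 4691)) - 150*(-4) = (-210 + 20484) + 600 = 20274 + 600 = 20874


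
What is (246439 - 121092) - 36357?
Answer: 88990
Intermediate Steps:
(246439 - 121092) - 36357 = 125347 - 36357 = 88990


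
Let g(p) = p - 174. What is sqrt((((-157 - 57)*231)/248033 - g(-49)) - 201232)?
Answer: I*sqrt(12366160131474123)/248033 ≈ 448.34*I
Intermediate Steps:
g(p) = -174 + p
sqrt((((-157 - 57)*231)/248033 - g(-49)) - 201232) = sqrt((((-157 - 57)*231)/248033 - (-174 - 49)) - 201232) = sqrt((-214*231*(1/248033) - 1*(-223)) - 201232) = sqrt((-49434*1/248033 + 223) - 201232) = sqrt((-49434/248033 + 223) - 201232) = sqrt(55261925/248033 - 201232) = sqrt(-49856914731/248033) = I*sqrt(12366160131474123)/248033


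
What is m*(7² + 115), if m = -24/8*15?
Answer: -7380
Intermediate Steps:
m = -45 (m = -24*⅛*15 = -3*15 = -45)
m*(7² + 115) = -45*(7² + 115) = -45*(49 + 115) = -45*164 = -7380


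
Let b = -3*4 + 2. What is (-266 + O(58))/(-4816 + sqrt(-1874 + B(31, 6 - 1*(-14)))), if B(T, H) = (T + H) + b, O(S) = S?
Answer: 1001728/23195689 + 208*I*sqrt(1833)/23195689 ≈ 0.043186 + 0.00038392*I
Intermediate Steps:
b = -10 (b = -12 + 2 = -10)
B(T, H) = -10 + H + T (B(T, H) = (T + H) - 10 = (H + T) - 10 = -10 + H + T)
(-266 + O(58))/(-4816 + sqrt(-1874 + B(31, 6 - 1*(-14)))) = (-266 + 58)/(-4816 + sqrt(-1874 + (-10 + (6 - 1*(-14)) + 31))) = -208/(-4816 + sqrt(-1874 + (-10 + (6 + 14) + 31))) = -208/(-4816 + sqrt(-1874 + (-10 + 20 + 31))) = -208/(-4816 + sqrt(-1874 + 41)) = -208/(-4816 + sqrt(-1833)) = -208/(-4816 + I*sqrt(1833))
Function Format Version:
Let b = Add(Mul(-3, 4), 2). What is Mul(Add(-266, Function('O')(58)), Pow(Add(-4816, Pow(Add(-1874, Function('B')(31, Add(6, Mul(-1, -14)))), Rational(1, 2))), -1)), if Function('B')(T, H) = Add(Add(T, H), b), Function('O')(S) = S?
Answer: Add(Rational(1001728, 23195689), Mul(Rational(208, 23195689), I, Pow(1833, Rational(1, 2)))) ≈ Add(0.043186, Mul(0.00038392, I))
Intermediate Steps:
b = -10 (b = Add(-12, 2) = -10)
Function('B')(T, H) = Add(-10, H, T) (Function('B')(T, H) = Add(Add(T, H), -10) = Add(Add(H, T), -10) = Add(-10, H, T))
Mul(Add(-266, Function('O')(58)), Pow(Add(-4816, Pow(Add(-1874, Function('B')(31, Add(6, Mul(-1, -14)))), Rational(1, 2))), -1)) = Mul(Add(-266, 58), Pow(Add(-4816, Pow(Add(-1874, Add(-10, Add(6, Mul(-1, -14)), 31)), Rational(1, 2))), -1)) = Mul(-208, Pow(Add(-4816, Pow(Add(-1874, Add(-10, Add(6, 14), 31)), Rational(1, 2))), -1)) = Mul(-208, Pow(Add(-4816, Pow(Add(-1874, Add(-10, 20, 31)), Rational(1, 2))), -1)) = Mul(-208, Pow(Add(-4816, Pow(Add(-1874, 41), Rational(1, 2))), -1)) = Mul(-208, Pow(Add(-4816, Pow(-1833, Rational(1, 2))), -1)) = Mul(-208, Pow(Add(-4816, Mul(I, Pow(1833, Rational(1, 2)))), -1))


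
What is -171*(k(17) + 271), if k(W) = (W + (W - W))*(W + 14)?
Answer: -136458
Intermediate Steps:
k(W) = W*(14 + W) (k(W) = (W + 0)*(14 + W) = W*(14 + W))
-171*(k(17) + 271) = -171*(17*(14 + 17) + 271) = -171*(17*31 + 271) = -171*(527 + 271) = -171*798 = -136458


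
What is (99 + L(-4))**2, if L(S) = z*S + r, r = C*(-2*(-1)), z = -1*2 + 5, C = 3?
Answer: 8649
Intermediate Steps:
z = 3 (z = -2 + 5 = 3)
r = 6 (r = 3*(-2*(-1)) = 3*2 = 6)
L(S) = 6 + 3*S (L(S) = 3*S + 6 = 6 + 3*S)
(99 + L(-4))**2 = (99 + (6 + 3*(-4)))**2 = (99 + (6 - 12))**2 = (99 - 6)**2 = 93**2 = 8649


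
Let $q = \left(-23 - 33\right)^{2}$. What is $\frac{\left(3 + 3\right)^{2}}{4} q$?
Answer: $28224$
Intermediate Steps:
$q = 3136$ ($q = \left(-56\right)^{2} = 3136$)
$\frac{\left(3 + 3\right)^{2}}{4} q = \frac{\left(3 + 3\right)^{2}}{4} \cdot 3136 = 6^{2} \cdot \frac{1}{4} \cdot 3136 = 36 \cdot \frac{1}{4} \cdot 3136 = 9 \cdot 3136 = 28224$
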